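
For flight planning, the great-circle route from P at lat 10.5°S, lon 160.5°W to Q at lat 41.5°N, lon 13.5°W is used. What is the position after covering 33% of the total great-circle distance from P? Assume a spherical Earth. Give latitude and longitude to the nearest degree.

From cos δ = sin φ₁ sin φ₂ + cos φ₁ cos φ₂ cos Δλ, the central angle is δ ≈ 2.401 rad (137.6°).
Interpolate at f = 0.33 with slerp weights a = sin((1−f)δ)/sin δ ≈ 1.482, b = sin(fδ)/sin δ ≈ 1.056.
p = a·p₁ + b·p₂ ≈ (-0.604, -0.671, 0.430); φ = arcsin(p_z) ≈ 25.44°, λ = atan2(p_y, p_x) ≈ -132.01°.

≈ lat 25°N, lon 132°W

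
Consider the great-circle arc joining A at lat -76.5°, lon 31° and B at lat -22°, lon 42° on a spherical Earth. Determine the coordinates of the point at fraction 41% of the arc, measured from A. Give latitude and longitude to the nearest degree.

From cos δ = sin φ₁ sin φ₂ + cos φ₁ cos φ₂ cos Δλ, the central angle is δ ≈ 0.956 rad (54.8°).
Interpolate at f = 0.41 with slerp weights a = sin((1−f)δ)/sin δ ≈ 0.654, b = sin(fδ)/sin δ ≈ 0.468.
p = a·p₁ + b·p₂ ≈ (0.453, 0.369, -0.812); φ = arcsin(p_z) ≈ -54.25°, λ = atan2(p_y, p_x) ≈ 39.14°.

≈ lat -54°, lon 39°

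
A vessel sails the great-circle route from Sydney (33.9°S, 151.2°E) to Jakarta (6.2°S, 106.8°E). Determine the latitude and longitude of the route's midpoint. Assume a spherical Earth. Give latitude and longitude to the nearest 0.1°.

From cos δ = sin φ₁ sin φ₂ + cos φ₁ cos φ₂ cos Δλ, the central angle is δ ≈ 0.863 rad (49.5°).
Interpolate at f = 1/2 with slerp weights a = sin((1−f)δ)/sin δ ≈ 0.551, b = sin(fδ)/sin δ ≈ 0.551.
p = a·p₁ + b·p₂ ≈ (-0.559, 0.744, -0.367); φ = arcsin(p_z) ≈ -21.50°, λ = atan2(p_y, p_x) ≈ 126.90°.

≈ 21.5°S, 126.9°E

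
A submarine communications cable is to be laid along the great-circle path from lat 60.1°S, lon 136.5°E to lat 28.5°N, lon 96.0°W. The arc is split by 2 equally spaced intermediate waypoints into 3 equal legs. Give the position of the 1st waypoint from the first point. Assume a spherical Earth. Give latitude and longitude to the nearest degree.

The haversine formula gives a central angle δ ≈ 2.319 rad (132.9°) between the endpoints.
Interpolate at f = 1/3 with slerp weights a = sin((1−f)δ)/sin δ ≈ 1.364, b = sin(fδ)/sin δ ≈ 0.953.
p = a·p₁ + b·p₂ ≈ (-0.581, -0.365, -0.728); φ = arcsin(p_z) ≈ -46.71°, λ = atan2(p_y, p_x) ≈ -147.87°.

≈ lat 47°S, lon 148°W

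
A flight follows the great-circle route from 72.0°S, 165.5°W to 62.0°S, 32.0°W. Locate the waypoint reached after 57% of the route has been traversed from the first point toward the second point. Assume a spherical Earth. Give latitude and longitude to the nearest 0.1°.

≈ 77.7°S, 61.2°W

Write both endpoints as unit vectors p₁, p₂ with components (cos φ cos λ, cos φ sin λ, sin φ).
The central angle between the endpoints is δ = arccos(p₁·p₂) ≈ 0.738 rad (42.3°).
Interpolate at f = 0.57 with slerp weights a = sin((1−f)δ)/sin δ ≈ 0.464, b = sin(fδ)/sin δ ≈ 0.607.
p = a·p₁ + b·p₂ ≈ (0.103, -0.187, -0.977); φ = arcsin(p_z) ≈ -77.68°, λ = atan2(p_y, p_x) ≈ -61.16°.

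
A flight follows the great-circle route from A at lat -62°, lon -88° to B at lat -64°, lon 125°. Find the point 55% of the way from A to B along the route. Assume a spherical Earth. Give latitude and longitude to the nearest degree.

From cos δ = sin φ₁ sin φ₂ + cos φ₁ cos φ₂ cos Δλ, the central angle is δ ≈ 0.901 rad (51.6°).
Interpolate at f = 0.55 with slerp weights a = sin((1−f)δ)/sin δ ≈ 0.503, b = sin(fδ)/sin δ ≈ 0.607.
p = a·p₁ + b·p₂ ≈ (-0.144, -0.018, -0.989); φ = arcsin(p_z) ≈ -81.64°, λ = atan2(p_y, p_x) ≈ -172.79°.

≈ lat -82°, lon -173°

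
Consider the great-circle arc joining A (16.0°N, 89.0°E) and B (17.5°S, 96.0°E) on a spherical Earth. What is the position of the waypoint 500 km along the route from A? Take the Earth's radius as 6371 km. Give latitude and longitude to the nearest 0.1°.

Write both endpoints as unit vectors p₁, p₂ with components (cos φ cos λ, cos φ sin λ, sin φ).
The central angle between the endpoints is δ = arccos(p₁·p₂) ≈ 0.597 rad (34.2°). The total great-circle distance is δ·R ≈ 0.597 × 6371 ≈ 3803 km, so the target fraction is f = 500/3803 ≈ 0.131.
Interpolate at f ≈ 0.131 with slerp weights a = sin((1−f)δ)/sin δ ≈ 0.882, b = sin(fδ)/sin δ ≈ 0.139.
p = a·p₁ + b·p₂ ≈ (0.001, 0.980, 0.201); φ = arcsin(p_z) ≈ 11.60°, λ = atan2(p_y, p_x) ≈ 89.95°.

≈ (11.6°N, 89.9°E)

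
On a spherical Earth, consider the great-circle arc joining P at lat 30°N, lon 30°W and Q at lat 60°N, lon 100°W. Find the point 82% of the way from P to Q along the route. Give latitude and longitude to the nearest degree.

Convert each endpoint to a unit vector on the sphere (x = cos φ cos λ, y = cos φ sin λ, z = sin φ).
The central angle between the endpoints is δ = arccos(p₁·p₂) ≈ 0.951 rad (54.5°).
Interpolate at f = 0.82 with slerp weights a = sin((1−f)δ)/sin δ ≈ 0.209, b = sin(fδ)/sin δ ≈ 0.864.
p = a·p₁ + b·p₂ ≈ (0.082, -0.516, 0.853); φ = arcsin(p_z) ≈ 58.51°, λ = atan2(p_y, p_x) ≈ -80.98°.

≈ lat 59°N, lon 81°W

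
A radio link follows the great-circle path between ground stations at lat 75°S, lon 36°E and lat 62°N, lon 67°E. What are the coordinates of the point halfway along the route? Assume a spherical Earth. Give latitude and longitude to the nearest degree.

From cos δ = sin φ₁ sin φ₂ + cos φ₁ cos φ₂ cos Δλ, the central angle is δ ≈ 2.417 rad (138.5°).
Interpolate at f = 1/2 with slerp weights a = sin((1−f)δ)/sin δ ≈ 1.411, b = sin(fδ)/sin δ ≈ 1.411.
p = a·p₁ + b·p₂ ≈ (0.554, 0.824, -0.117); φ = arcsin(p_z) ≈ -6.72°, λ = atan2(p_y, p_x) ≈ 56.09°.

≈ lat 7°S, lon 56°E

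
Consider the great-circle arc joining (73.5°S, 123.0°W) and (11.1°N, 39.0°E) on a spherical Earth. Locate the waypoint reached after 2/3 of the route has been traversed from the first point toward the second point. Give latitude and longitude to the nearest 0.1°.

Convert each endpoint to a unit vector on the sphere (x = cos φ cos λ, y = cos φ sin λ, z = sin φ).
The central angle between the endpoints is δ = arccos(p₁·p₂) ≈ 2.037 rad (116.7°).
Interpolate at f = 2/3 with slerp weights a = sin((1−f)δ)/sin δ ≈ 0.703, b = sin(fδ)/sin δ ≈ 1.094.
p = a·p₁ + b·p₂ ≈ (0.726, 0.508, -0.464); φ = arcsin(p_z) ≈ -27.61°, λ = atan2(p_y, p_x) ≈ 35.01°.

≈ (27.6°S, 35.0°E)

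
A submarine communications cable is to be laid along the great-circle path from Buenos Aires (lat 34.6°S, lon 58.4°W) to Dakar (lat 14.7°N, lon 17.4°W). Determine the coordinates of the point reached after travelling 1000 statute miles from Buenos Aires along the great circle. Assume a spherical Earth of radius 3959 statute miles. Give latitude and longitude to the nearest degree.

Convert each endpoint to a unit vector on the sphere (x = cos φ cos λ, y = cos φ sin λ, z = sin φ).
The central angle between the endpoints is δ = arccos(p₁·p₂) ≈ 1.096 rad (62.8°). The total great-circle distance is δ·R ≈ 1.096 × 3959 ≈ 4341 mi, so the target fraction is f = 1000/4341 ≈ 0.230.
Interpolate at f ≈ 0.230 with slerp weights a = sin((1−f)δ)/sin δ ≈ 0.840, b = sin(fδ)/sin δ ≈ 0.281.
p = a·p₁ + b·p₂ ≈ (0.622, -0.670, -0.406); φ = arcsin(p_z) ≈ -23.93°, λ = atan2(p_y, p_x) ≈ -47.15°.

≈ lat 24°S, lon 47°W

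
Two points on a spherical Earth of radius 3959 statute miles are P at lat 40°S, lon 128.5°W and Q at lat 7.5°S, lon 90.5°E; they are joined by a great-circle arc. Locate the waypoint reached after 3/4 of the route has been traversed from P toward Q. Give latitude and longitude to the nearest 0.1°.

≈ lat 31.7°S, lon 109.7°E

Write both endpoints as unit vectors p₁, p₂ with components (cos φ cos λ, cos φ sin λ, sin φ).
The central angle between the endpoints is δ = arccos(p₁·p₂) ≈ 2.102 rad (120.4°).
Interpolate at f = 3/4 with slerp weights a = sin((1−f)δ)/sin δ ≈ 0.582, b = sin(fδ)/sin δ ≈ 1.160.
p = a·p₁ + b·p₂ ≈ (-0.287, 0.801, -0.525); φ = arcsin(p_z) ≈ -31.68°, λ = atan2(p_y, p_x) ≈ 109.74°.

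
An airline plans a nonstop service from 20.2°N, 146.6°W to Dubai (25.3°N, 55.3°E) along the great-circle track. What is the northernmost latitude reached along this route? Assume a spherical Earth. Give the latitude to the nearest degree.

The great circle lies in the plane with unit normal n̂ = (p₁ × p₂)/|p₁ × p₂|.
Here n̂_z ≈ -0.412; the vertex latitude is φ_max = arccos|n̂_z| ≈ 65.7°.

≈ 66°N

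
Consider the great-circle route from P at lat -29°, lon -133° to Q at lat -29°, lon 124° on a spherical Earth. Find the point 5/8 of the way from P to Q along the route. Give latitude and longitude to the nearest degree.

≈ lat -41°, lon 161°

Write both endpoints as unit vectors p₁, p₂ with components (cos φ cos λ, cos φ sin λ, sin φ).
The central angle between the endpoints is δ = arccos(p₁·p₂) ≈ 1.508 rad (86.4°).
Interpolate at f = 5/8 with slerp weights a = sin((1−f)δ)/sin δ ≈ 0.537, b = sin(fδ)/sin δ ≈ 0.811.
p = a·p₁ + b·p₂ ≈ (-0.717, 0.244, -0.653); φ = arcsin(p_z) ≈ -40.79°, λ = atan2(p_y, p_x) ≈ 161.17°.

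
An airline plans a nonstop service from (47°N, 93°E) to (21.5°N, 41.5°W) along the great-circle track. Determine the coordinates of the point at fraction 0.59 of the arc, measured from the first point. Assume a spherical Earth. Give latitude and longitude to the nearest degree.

Write both endpoints as unit vectors p₁, p₂ with components (cos φ cos λ, cos φ sin λ, sin φ).
The central angle between the endpoints is δ = arccos(p₁·p₂) ≈ 1.748 rad (100.2°).
Interpolate at f = 0.59 with slerp weights a = sin((1−f)δ)/sin δ ≈ 0.668, b = sin(fδ)/sin δ ≈ 0.872.
p = a·p₁ + b·p₂ ≈ (0.584, -0.083, 0.808); φ = arcsin(p_z) ≈ 53.87°, λ = atan2(p_y, p_x) ≈ -8.08°.

≈ (54°N, 8°W)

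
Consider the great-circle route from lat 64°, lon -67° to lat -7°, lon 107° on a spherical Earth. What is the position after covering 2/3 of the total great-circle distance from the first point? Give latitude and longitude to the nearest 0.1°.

From cos δ = sin φ₁ sin φ₂ + cos φ₁ cos φ₂ cos Δλ, the central angle is δ ≈ 2.144 rad (122.8°).
Interpolate at f = 2/3 with slerp weights a = sin((1−f)δ)/sin δ ≈ 0.780, b = sin(fδ)/sin δ ≈ 1.178.
p = a·p₁ + b·p₂ ≈ (-0.208, 0.804, 0.557); φ = arcsin(p_z) ≈ 33.88°, λ = atan2(p_y, p_x) ≈ 104.53°.

≈ lat 33.9°, lon 104.5°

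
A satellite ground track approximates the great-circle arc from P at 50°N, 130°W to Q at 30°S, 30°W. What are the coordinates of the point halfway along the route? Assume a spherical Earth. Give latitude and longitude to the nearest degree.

≈ 15°N, 70°W

From cos δ = sin φ₁ sin φ₂ + cos φ₁ cos φ₂ cos Δλ, the central angle is δ ≈ 2.071 rad (118.7°).
Interpolate at f = 1/2 with slerp weights a = sin((1−f)δ)/sin δ ≈ 0.980, b = sin(fδ)/sin δ ≈ 0.980.
p = a·p₁ + b·p₂ ≈ (0.330, -0.907, 0.261); φ = arcsin(p_z) ≈ 15.12°, λ = atan2(p_y, p_x) ≈ -70.00°.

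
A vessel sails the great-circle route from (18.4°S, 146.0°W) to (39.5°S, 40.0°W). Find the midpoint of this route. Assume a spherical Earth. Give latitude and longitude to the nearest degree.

≈ (42°S, 101°W)

Convert each endpoint to a unit vector on the sphere (x = cos φ cos λ, y = cos φ sin λ, z = sin φ).
The central angle between the endpoints is δ = arccos(p₁·p₂) ≈ 1.572 rad (90.1°).
Interpolate at f = 1/2 with slerp weights a = sin((1−f)δ)/sin δ ≈ 0.707, b = sin(fδ)/sin δ ≈ 0.707.
p = a·p₁ + b·p₂ ≈ (-0.138, -0.726, -0.673); φ = arcsin(p_z) ≈ -42.32°, λ = atan2(p_y, p_x) ≈ -100.79°.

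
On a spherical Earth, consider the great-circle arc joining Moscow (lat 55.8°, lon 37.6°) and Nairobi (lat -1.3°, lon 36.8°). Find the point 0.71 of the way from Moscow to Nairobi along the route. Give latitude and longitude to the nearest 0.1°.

The haversine formula gives a central angle δ ≈ 0.997 rad (57.1°) between the endpoints.
Interpolate at f = 0.71 with slerp weights a = sin((1−f)δ)/sin δ ≈ 0.339, b = sin(fδ)/sin δ ≈ 0.774.
p = a·p₁ + b·p₂ ≈ (0.771, 0.580, 0.263); φ = arcsin(p_z) ≈ 15.26°, λ = atan2(p_y, p_x) ≈ 36.96°.

≈ lat 15.3°, lon 37.0°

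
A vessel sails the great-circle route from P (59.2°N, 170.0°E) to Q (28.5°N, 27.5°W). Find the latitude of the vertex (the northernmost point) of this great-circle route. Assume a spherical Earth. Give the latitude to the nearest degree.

The great circle lies in the plane with unit normal n̂ = (p₁ × p₂)/|p₁ × p₂|.
Here n̂_z ≈ +0.135; the vertex latitude is φ_max = arccos|n̂_z| ≈ 82.2°.
Check via Clairaut: cos φ_max = |cos φ₁| · sin C = cos(59.2°)·sin(15.3°) ≈ 0.135, again giving ≈ 82.2°.

≈ 82°N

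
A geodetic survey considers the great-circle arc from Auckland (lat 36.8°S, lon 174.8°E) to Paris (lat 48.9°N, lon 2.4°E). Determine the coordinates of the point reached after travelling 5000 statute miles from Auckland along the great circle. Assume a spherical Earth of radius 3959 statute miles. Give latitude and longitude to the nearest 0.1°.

Convert each endpoint to a unit vector on the sphere (x = cos φ cos λ, y = cos φ sin λ, z = sin φ).
The central angle between the endpoints is δ = arccos(p₁·p₂) ≈ 2.909 rad (166.7°). The total great-circle distance is δ·R ≈ 2.909 × 3959 ≈ 11518 mi, so the target fraction is f = 5000/11518 ≈ 0.434.
Interpolate at f ≈ 0.434 with slerp weights a = sin((1−f)δ)/sin δ ≈ 4.333, b = sin(fδ)/sin δ ≈ 4.141.
p = a·p₁ + b·p₂ ≈ (-0.735, 0.428, 0.525); φ = arcsin(p_z) ≈ 31.67°, λ = atan2(p_y, p_x) ≈ 149.77°.

≈ lat 31.7°N, lon 149.8°E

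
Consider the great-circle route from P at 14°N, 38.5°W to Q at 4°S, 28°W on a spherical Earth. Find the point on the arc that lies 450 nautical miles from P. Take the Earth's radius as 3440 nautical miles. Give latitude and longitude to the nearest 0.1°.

≈ 7.5°N, 34.6°W

The haversine formula gives a central angle δ ≈ 0.363 rad (20.8°) between the endpoints. The total great-circle distance is δ·R ≈ 0.363 × 3440 ≈ 1249 nmi, so the target fraction is f = 450/1249 ≈ 0.360.
Interpolate at f ≈ 0.360 with slerp weights a = sin((1−f)δ)/sin δ ≈ 0.648, b = sin(fδ)/sin δ ≈ 0.367.
p = a·p₁ + b·p₂ ≈ (0.816, -0.563, 0.131); φ = arcsin(p_z) ≈ 7.54°, λ = atan2(p_y, p_x) ≈ -34.64°.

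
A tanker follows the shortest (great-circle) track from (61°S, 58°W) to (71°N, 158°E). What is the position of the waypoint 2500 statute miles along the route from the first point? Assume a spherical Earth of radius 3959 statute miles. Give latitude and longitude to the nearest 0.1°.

Write both endpoints as unit vectors p₁, p₂ with components (cos φ cos λ, cos φ sin λ, sin φ).
The central angle between the endpoints is δ = arccos(p₁·p₂) ≈ 2.839 rad (162.7°). The total great-circle distance is δ·R ≈ 2.839 × 3959 ≈ 11241 mi, so the target fraction is f = 2500/11241 ≈ 0.222.
Interpolate at f ≈ 0.222 with slerp weights a = sin((1−f)δ)/sin δ ≈ 2.700, b = sin(fδ)/sin δ ≈ 1.983.
p = a·p₁ + b·p₂ ≈ (0.095, -0.868, -0.487); φ = arcsin(p_z) ≈ -29.13°, λ = atan2(p_y, p_x) ≈ -83.75°.

≈ (29.1°S, 83.7°W)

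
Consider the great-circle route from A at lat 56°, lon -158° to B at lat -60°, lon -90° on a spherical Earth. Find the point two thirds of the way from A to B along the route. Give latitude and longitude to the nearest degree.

≈ lat -22°, lon -119°

The haversine formula gives a central angle δ ≈ 2.231 rad (127.8°) between the endpoints.
Interpolate at f = 2/3 with slerp weights a = sin((1−f)δ)/sin δ ≈ 0.857, b = sin(fδ)/sin δ ≈ 1.262.
p = a·p₁ + b·p₂ ≈ (-0.444, -0.810, -0.382); φ = arcsin(p_z) ≈ -22.46°, λ = atan2(p_y, p_x) ≈ -118.74°.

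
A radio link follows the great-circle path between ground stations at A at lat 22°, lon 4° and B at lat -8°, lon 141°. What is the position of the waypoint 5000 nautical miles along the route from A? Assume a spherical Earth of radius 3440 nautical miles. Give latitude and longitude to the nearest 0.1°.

≈ lat 13.5°, lon 92.1°

Convert each endpoint to a unit vector on the sphere (x = cos φ cos λ, y = cos φ sin λ, z = sin φ).
The central angle between the endpoints is δ = arccos(p₁·p₂) ≈ 2.380 rad (136.4°). The total great-circle distance is δ·R ≈ 2.380 × 3440 ≈ 8187 nmi, so the target fraction is f = 5000/8187 ≈ 0.611.
Interpolate at f ≈ 0.611 with slerp weights a = sin((1−f)δ)/sin δ ≈ 1.158, b = sin(fδ)/sin δ ≈ 1.439.
p = a·p₁ + b·p₂ ≈ (-0.036, 0.972, 0.234); φ = arcsin(p_z) ≈ 13.51°, λ = atan2(p_y, p_x) ≈ 92.12°.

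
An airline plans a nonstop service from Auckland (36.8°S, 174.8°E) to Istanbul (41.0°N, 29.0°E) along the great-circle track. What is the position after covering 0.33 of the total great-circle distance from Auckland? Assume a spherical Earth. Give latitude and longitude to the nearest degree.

Convert each endpoint to a unit vector on the sphere (x = cos φ cos λ, y = cos φ sin λ, z = sin φ).
The central angle between the endpoints is δ = arccos(p₁·p₂) ≈ 2.674 rad (153.2°).
Interpolate at f = 0.33 with slerp weights a = sin((1−f)δ)/sin δ ≈ 2.166, b = sin(fδ)/sin δ ≈ 1.715.
p = a·p₁ + b·p₂ ≈ (-0.595, 0.785, -0.173); φ = arcsin(p_z) ≈ -9.94°, λ = atan2(p_y, p_x) ≈ 127.20°.

≈ 10°S, 127°E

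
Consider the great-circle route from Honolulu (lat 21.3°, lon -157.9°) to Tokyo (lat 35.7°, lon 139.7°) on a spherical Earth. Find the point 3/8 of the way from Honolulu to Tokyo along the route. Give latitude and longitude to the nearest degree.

≈ lat 30°, lon -179°

Convert each endpoint to a unit vector on the sphere (x = cos φ cos λ, y = cos φ sin λ, z = sin φ).
The central angle between the endpoints is δ = arccos(p₁·p₂) ≈ 0.973 rad (55.8°).
Interpolate at f = 3/8 with slerp weights a = sin((1−f)δ)/sin δ ≈ 0.691, b = sin(fδ)/sin δ ≈ 0.432.
p = a·p₁ + b·p₂ ≈ (-0.864, -0.016, 0.503); φ = arcsin(p_z) ≈ 30.20°, λ = atan2(p_y, p_x) ≈ -178.97°.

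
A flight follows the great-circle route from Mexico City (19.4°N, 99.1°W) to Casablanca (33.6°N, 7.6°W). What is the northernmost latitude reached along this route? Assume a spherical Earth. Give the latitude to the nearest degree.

≈ 37°N

The great circle lies in the plane with unit normal n̂ = (p₁ × p₂)/|p₁ × p₂|.
Here n̂_z ≈ +0.796; the vertex latitude is φ_max = arccos|n̂_z| ≈ 37.2°.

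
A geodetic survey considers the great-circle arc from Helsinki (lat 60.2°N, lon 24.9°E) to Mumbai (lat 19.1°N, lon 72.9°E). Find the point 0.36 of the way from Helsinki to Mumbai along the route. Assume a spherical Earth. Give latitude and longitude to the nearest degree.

≈ lat 48°N, lon 50°E

Convert each endpoint to a unit vector on the sphere (x = cos φ cos λ, y = cos φ sin λ, z = sin φ).
The central angle between the endpoints is δ = arccos(p₁·p₂) ≈ 0.930 rad (53.3°).
Interpolate at f = 0.36 with slerp weights a = sin((1−f)δ)/sin δ ≈ 0.699, b = sin(fδ)/sin δ ≈ 0.410.
p = a·p₁ + b·p₂ ≈ (0.429, 0.516, 0.741); φ = arcsin(p_z) ≈ 47.82°, λ = atan2(p_y, p_x) ≈ 50.28°.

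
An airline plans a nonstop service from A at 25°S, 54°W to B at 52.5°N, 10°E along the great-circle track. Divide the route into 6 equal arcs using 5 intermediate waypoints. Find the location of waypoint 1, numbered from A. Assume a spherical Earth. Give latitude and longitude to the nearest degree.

≈ 11°S, 45°W

From cos δ = sin φ₁ sin φ₂ + cos φ₁ cos φ₂ cos Δλ, the central angle is δ ≈ 1.664 rad (95.4°).
Interpolate at f = 1/6 with slerp weights a = sin((1−f)δ)/sin δ ≈ 0.987, b = sin(fδ)/sin δ ≈ 0.275.
p = a·p₁ + b·p₂ ≈ (0.691, -0.695, -0.199); φ = arcsin(p_z) ≈ -11.48°, λ = atan2(p_y, p_x) ≈ -45.17°.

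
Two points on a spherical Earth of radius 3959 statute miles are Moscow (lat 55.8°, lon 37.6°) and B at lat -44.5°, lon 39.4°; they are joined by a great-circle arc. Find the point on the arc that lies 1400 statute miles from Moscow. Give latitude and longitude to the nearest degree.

≈ lat 36°, lon 38°

Convert each endpoint to a unit vector on the sphere (x = cos φ cos λ, y = cos φ sin λ, z = sin φ).
The central angle between the endpoints is δ = arccos(p₁·p₂) ≈ 1.751 rad (100.3°). The total great-circle distance is δ·R ≈ 1.751 × 3959 ≈ 6931 mi, so the target fraction is f = 1400/6931 ≈ 0.202.
Interpolate at f ≈ 0.202 with slerp weights a = sin((1−f)δ)/sin δ ≈ 1.001, b = sin(fδ)/sin δ ≈ 0.352.
p = a·p₁ + b·p₂ ≈ (0.640, 0.503, 0.581); φ = arcsin(p_z) ≈ 35.54°, λ = atan2(p_y, p_x) ≈ 38.16°.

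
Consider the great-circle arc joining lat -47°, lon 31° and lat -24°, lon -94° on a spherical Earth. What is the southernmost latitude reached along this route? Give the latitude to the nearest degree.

The great circle lies in the plane with unit normal n̂ = (p₁ × p₂)/|p₁ × p₂|.
Here n̂_z ≈ -0.511; the vertex latitude is φ_max = arccos|n̂_z| ≈ 59.3°.

≈ -59°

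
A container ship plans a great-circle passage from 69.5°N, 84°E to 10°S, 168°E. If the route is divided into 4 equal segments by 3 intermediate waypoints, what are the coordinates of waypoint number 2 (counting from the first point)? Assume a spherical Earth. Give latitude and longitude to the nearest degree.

From cos δ = sin φ₁ sin φ₂ + cos φ₁ cos φ₂ cos Δλ, the central angle is δ ≈ 1.698 rad (97.3°).
Interpolate at f = 2/4 with slerp weights a = sin((1−f)δ)/sin δ ≈ 0.757, b = sin(fδ)/sin δ ≈ 0.757.
p = a·p₁ + b·p₂ ≈ (-0.701, 0.418, 0.577); φ = arcsin(p_z) ≈ 35.26°, λ = atan2(p_y, p_x) ≈ 149.17°.

≈ 35°N, 149°E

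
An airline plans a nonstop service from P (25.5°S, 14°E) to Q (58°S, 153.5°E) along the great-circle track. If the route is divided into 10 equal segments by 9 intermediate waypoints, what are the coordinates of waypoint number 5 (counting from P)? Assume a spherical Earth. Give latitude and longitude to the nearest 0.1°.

Convert each endpoint to a unit vector on the sphere (x = cos φ cos λ, y = cos φ sin λ, z = sin φ).
The central angle between the endpoints is δ = arccos(p₁·p₂) ≈ 1.569 rad (89.9°).
Interpolate at f = 5/10 with slerp weights a = sin((1−f)δ)/sin δ ≈ 0.707, b = sin(fδ)/sin δ ≈ 0.707.
p = a·p₁ + b·p₂ ≈ (0.284, 0.321, -0.903); φ = arcsin(p_z) ≈ -64.62°, λ = atan2(p_y, p_x) ≈ 48.56°.

≈ (64.6°S, 48.6°E)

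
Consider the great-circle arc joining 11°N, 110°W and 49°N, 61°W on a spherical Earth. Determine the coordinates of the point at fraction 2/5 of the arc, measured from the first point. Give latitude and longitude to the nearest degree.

≈ 28°N, 95°W

Convert each endpoint to a unit vector on the sphere (x = cos φ cos λ, y = cos φ sin λ, z = sin φ).
The central angle between the endpoints is δ = arccos(p₁·p₂) ≈ 0.969 rad (55.5°).
Interpolate at f = 2/5 with slerp weights a = sin((1−f)δ)/sin δ ≈ 0.666, b = sin(fδ)/sin δ ≈ 0.458.
p = a·p₁ + b·p₂ ≈ (-0.078, -0.878, 0.473); φ = arcsin(p_z) ≈ 28.24°, λ = atan2(p_y, p_x) ≈ -95.07°.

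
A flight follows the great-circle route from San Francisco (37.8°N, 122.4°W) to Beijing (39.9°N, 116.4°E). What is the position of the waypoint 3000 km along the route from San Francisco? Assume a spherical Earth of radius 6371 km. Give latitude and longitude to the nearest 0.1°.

Write both endpoints as unit vectors p₁, p₂ with components (cos φ cos λ, cos φ sin λ, sin φ).
The central angle between the endpoints is δ = arccos(p₁·p₂) ≈ 1.492 rad (85.5°). The total great-circle distance is δ·R ≈ 1.492 × 6371 ≈ 9503 km, so the target fraction is f = 3000/9503 ≈ 0.316.
Interpolate at f ≈ 0.316 with slerp weights a = sin((1−f)δ)/sin δ ≈ 0.855, b = sin(fδ)/sin δ ≈ 0.455.
p = a·p₁ + b·p₂ ≈ (-0.517, -0.258, 0.816); φ = arcsin(p_z) ≈ 54.69°, λ = atan2(p_y, p_x) ≈ -153.51°.

≈ 54.7°N, 153.5°W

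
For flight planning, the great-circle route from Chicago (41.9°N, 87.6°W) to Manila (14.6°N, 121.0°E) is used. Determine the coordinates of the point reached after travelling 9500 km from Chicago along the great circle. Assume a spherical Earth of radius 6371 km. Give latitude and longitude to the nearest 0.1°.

≈ (43.3°N, 138.1°E)

From cos δ = sin φ₁ sin φ₂ + cos φ₁ cos φ₂ cos Δλ, the central angle is δ ≈ 2.053 rad (117.6°). The total great-circle distance is δ·R ≈ 2.053 × 6371 ≈ 13082 km, so the target fraction is f = 9500/13082 ≈ 0.726.
Interpolate at f ≈ 0.726 with slerp weights a = sin((1−f)δ)/sin δ ≈ 0.602, b = sin(fδ)/sin δ ≈ 1.125.
p = a·p₁ + b·p₂ ≈ (-0.542, 0.486, 0.686); φ = arcsin(p_z) ≈ 43.28°, λ = atan2(p_y, p_x) ≈ 138.13°.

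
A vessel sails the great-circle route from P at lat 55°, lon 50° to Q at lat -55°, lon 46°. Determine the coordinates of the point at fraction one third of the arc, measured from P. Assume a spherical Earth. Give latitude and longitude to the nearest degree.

Write both endpoints as unit vectors p₁, p₂ with components (cos φ cos λ, cos φ sin λ, sin φ).
The central angle between the endpoints is δ = arccos(p₁·p₂) ≈ 1.921 rad (110.0°).
Interpolate at f = 1/3 with slerp weights a = sin((1−f)δ)/sin δ ≈ 1.020, b = sin(fδ)/sin δ ≈ 0.636.
p = a·p₁ + b·p₂ ≈ (0.629, 0.711, 0.315); φ = arcsin(p_z) ≈ 18.34°, λ = atan2(p_y, p_x) ≈ 48.46°.

≈ lat 18°, lon 48°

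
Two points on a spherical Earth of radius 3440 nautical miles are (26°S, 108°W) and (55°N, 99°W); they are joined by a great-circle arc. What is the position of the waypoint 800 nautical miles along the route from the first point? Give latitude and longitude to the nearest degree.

Convert each endpoint to a unit vector on the sphere (x = cos φ cos λ, y = cos φ sin λ, z = sin φ).
The central angle between the endpoints is δ = arccos(p₁·p₂) ≈ 1.420 rad (81.4°). The total great-circle distance is δ·R ≈ 1.420 × 3440 ≈ 4885 nmi, so the target fraction is f = 800/4885 ≈ 0.164.
Interpolate at f ≈ 0.164 with slerp weights a = sin((1−f)δ)/sin δ ≈ 0.938, b = sin(fδ)/sin δ ≈ 0.233.
p = a·p₁ + b·p₂ ≈ (-0.281, -0.934, -0.220); φ = arcsin(p_z) ≈ -12.73°, λ = atan2(p_y, p_x) ≈ -106.77°.

≈ (13°S, 107°W)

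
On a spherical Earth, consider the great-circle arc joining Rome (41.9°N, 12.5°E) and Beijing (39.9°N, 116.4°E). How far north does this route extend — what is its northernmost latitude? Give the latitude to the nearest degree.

≈ 55°N

The great circle lies in the plane with unit normal n̂ = (p₁ × p₂)/|p₁ × p₂|.
Here n̂_z ≈ +0.579; the vertex latitude is φ_max = arccos|n̂_z| ≈ 54.6°.
Check via Clairaut: cos φ_max = |cos φ₁| · sin C = cos(41.9°)·sin(51.1°) ≈ 0.579, again giving ≈ 54.6°.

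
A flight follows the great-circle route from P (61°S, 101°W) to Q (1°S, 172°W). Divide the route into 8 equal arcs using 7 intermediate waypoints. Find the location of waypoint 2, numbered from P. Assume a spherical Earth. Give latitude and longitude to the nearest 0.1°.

Write both endpoints as unit vectors p₁, p₂ with components (cos φ cos λ, cos φ sin λ, sin φ).
The central angle between the endpoints is δ = arccos(p₁·p₂) ≈ 1.397 rad (80.0°).
Interpolate at f = 2/8 with slerp weights a = sin((1−f)δ)/sin δ ≈ 0.880, b = sin(fδ)/sin δ ≈ 0.347.
p = a·p₁ + b·p₂ ≈ (-0.425, -0.467, -0.775); φ = arcsin(p_z) ≈ -50.83°, λ = atan2(p_y, p_x) ≈ -132.33°.

≈ (50.8°S, 132.3°W)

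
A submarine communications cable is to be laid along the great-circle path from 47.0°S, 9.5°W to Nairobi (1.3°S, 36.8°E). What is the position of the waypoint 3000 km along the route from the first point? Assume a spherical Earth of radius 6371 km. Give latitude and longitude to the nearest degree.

From cos δ = sin φ₁ sin φ₂ + cos φ₁ cos φ₂ cos Δλ, the central angle is δ ≈ 1.061 rad (60.8°). The total great-circle distance is δ·R ≈ 1.061 × 6371 ≈ 6762 km, so the target fraction is f = 3000/6762 ≈ 0.444.
Interpolate at f ≈ 0.444 with slerp weights a = sin((1−f)δ)/sin δ ≈ 0.638, b = sin(fδ)/sin δ ≈ 0.520.
p = a·p₁ + b·p₂ ≈ (0.845, 0.239, -0.478); φ = arcsin(p_z) ≈ -28.57°, λ = atan2(p_y, p_x) ≈ 15.82°.

≈ 29°S, 16°E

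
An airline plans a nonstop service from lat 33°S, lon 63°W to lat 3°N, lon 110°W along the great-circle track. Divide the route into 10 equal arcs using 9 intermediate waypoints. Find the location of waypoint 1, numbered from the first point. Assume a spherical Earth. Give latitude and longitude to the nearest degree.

The haversine formula gives a central angle δ ≈ 0.997 rad (57.1°) between the endpoints.
Interpolate at f = 1/10 with slerp weights a = sin((1−f)δ)/sin δ ≈ 0.931, b = sin(fδ)/sin δ ≈ 0.119.
p = a·p₁ + b·p₂ ≈ (0.314, -0.807, -0.501); φ = arcsin(p_z) ≈ -30.05°, λ = atan2(p_y, p_x) ≈ -68.74°.

≈ lat 30°S, lon 69°W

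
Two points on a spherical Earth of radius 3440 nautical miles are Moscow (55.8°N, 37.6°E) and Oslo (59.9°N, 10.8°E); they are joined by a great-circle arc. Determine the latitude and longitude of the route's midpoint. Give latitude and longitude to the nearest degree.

≈ (59°N, 25°E)

Convert each endpoint to a unit vector on the sphere (x = cos φ cos λ, y = cos φ sin λ, z = sin φ).
The central angle between the endpoints is δ = arccos(p₁·p₂) ≈ 0.257 rad (14.7°).
Interpolate at f = 1/2 with slerp weights a = sin((1−f)δ)/sin δ ≈ 0.504, b = sin(fδ)/sin δ ≈ 0.504.
p = a·p₁ + b·p₂ ≈ (0.473, 0.220, 0.853); φ = arcsin(p_z) ≈ 58.56°, λ = atan2(p_y, p_x) ≈ 24.98°.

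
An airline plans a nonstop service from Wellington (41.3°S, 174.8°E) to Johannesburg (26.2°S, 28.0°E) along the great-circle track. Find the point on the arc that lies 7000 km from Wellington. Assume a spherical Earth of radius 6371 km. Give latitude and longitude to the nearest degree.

≈ 61°S, 65°E

Write both endpoints as unit vectors p₁, p₂ with components (cos φ cos λ, cos φ sin λ, sin φ).
The central angle between the endpoints is δ = arccos(p₁·p₂) ≈ 1.847 rad (105.8°). The total great-circle distance is δ·R ≈ 1.847 × 6371 ≈ 11767 km, so the target fraction is f = 7000/11767 ≈ 0.595.
Interpolate at f ≈ 0.595 with slerp weights a = sin((1−f)δ)/sin δ ≈ 0.707, b = sin(fδ)/sin δ ≈ 0.926.
p = a·p₁ + b·p₂ ≈ (0.204, 0.438, -0.875); φ = arcsin(p_z) ≈ -61.09°, λ = atan2(p_y, p_x) ≈ 65.00°.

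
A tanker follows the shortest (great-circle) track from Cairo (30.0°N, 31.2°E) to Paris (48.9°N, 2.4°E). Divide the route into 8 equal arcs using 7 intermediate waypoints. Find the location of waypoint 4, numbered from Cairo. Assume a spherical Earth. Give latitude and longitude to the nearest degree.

From cos δ = sin φ₁ sin φ₂ + cos φ₁ cos φ₂ cos Δλ, the central angle is δ ≈ 0.504 rad (28.9°).
Interpolate at f = 4/8 with slerp weights a = sin((1−f)δ)/sin δ ≈ 0.516, b = sin(fδ)/sin δ ≈ 0.516.
p = a·p₁ + b·p₂ ≈ (0.722, 0.246, 0.647); φ = arcsin(p_z) ≈ 40.33°, λ = atan2(p_y, p_x) ≈ 18.81°.

≈ 40°N, 19°E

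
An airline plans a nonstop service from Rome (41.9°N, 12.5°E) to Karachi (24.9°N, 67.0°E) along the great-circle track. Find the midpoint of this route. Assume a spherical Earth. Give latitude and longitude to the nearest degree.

≈ (37°N, 43°E)

The haversine formula gives a central angle δ ≈ 0.832 rad (47.7°) between the endpoints.
Interpolate at f = 1/2 with slerp weights a = sin((1−f)δ)/sin δ ≈ 0.547, b = sin(fδ)/sin δ ≈ 0.547.
p = a·p₁ + b·p₂ ≈ (0.591, 0.544, 0.595); φ = arcsin(p_z) ≈ 36.53°, λ = atan2(p_y, p_x) ≈ 42.66°.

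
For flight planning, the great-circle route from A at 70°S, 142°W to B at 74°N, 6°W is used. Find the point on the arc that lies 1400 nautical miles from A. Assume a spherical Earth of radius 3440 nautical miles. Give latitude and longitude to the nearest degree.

From cos δ = sin φ₁ sin φ₂ + cos φ₁ cos φ₂ cos Δλ, the central angle is δ ≈ 2.901 rad (166.2°). The total great-circle distance is δ·R ≈ 2.901 × 3440 ≈ 9978 nmi, so the target fraction is f = 1400/9978 ≈ 0.140.
Interpolate at f ≈ 0.140 with slerp weights a = sin((1−f)δ)/sin δ ≈ 2.529, b = sin(fδ)/sin δ ≈ 1.659.
p = a·p₁ + b·p₂ ≈ (-0.227, -0.580, -0.782); φ = arcsin(p_z) ≈ -51.46°, λ = atan2(p_y, p_x) ≈ -111.36°.

≈ 51°S, 111°W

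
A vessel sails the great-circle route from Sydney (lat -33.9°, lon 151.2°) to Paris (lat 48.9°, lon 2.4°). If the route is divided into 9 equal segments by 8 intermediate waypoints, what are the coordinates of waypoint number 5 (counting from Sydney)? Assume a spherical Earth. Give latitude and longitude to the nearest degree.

≈ lat 30°, lon 93°

Write both endpoints as unit vectors p₁, p₂ with components (cos φ cos λ, cos φ sin λ, sin φ).
The central angle between the endpoints is δ = arccos(p₁·p₂) ≈ 2.662 rad (152.5°).
Interpolate at f = 5/9 with slerp weights a = sin((1−f)δ)/sin δ ≈ 2.005, b = sin(fδ)/sin δ ≈ 2.156.
p = a·p₁ + b·p₂ ≈ (-0.042, 0.861, 0.507); φ = arcsin(p_z) ≈ 30.46°, λ = atan2(p_y, p_x) ≈ 92.78°.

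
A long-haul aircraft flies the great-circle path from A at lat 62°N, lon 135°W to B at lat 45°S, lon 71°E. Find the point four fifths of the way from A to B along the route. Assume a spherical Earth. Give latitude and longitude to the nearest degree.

Convert each endpoint to a unit vector on the sphere (x = cos φ cos λ, y = cos φ sin λ, z = sin φ).
The central angle between the endpoints is δ = arccos(p₁·p₂) ≈ 2.746 rad (157.3°).
Interpolate at f = 4/5 with slerp weights a = sin((1−f)δ)/sin δ ≈ 1.354, b = sin(fδ)/sin δ ≈ 2.102.
p = a·p₁ + b·p₂ ≈ (0.034, 0.956, -0.291); φ = arcsin(p_z) ≈ -16.92°, λ = atan2(p_y, p_x) ≈ 87.93°.

≈ lat 17°S, lon 88°E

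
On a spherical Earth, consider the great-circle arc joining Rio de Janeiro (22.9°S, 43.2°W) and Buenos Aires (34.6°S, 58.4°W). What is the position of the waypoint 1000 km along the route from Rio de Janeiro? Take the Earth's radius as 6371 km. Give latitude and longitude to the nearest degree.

Write both endpoints as unit vectors p₁, p₂ with components (cos φ cos λ, cos φ sin λ, sin φ).
The central angle between the endpoints is δ = arccos(p₁·p₂) ≈ 0.309 rad (17.7°). The total great-circle distance is δ·R ≈ 0.309 × 6371 ≈ 1967 km, so the target fraction is f = 1000/1967 ≈ 0.508.
Interpolate at f ≈ 0.508 with slerp weights a = sin((1−f)δ)/sin δ ≈ 0.498, b = sin(fδ)/sin δ ≈ 0.514.
p = a·p₁ + b·p₂ ≈ (0.556, -0.674, -0.486); φ = arcsin(p_z) ≈ -29.06°, λ = atan2(p_y, p_x) ≈ -50.50°.

≈ 29°S, 50°W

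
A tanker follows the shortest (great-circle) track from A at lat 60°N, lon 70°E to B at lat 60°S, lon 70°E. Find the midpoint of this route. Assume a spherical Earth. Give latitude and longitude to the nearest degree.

From cos δ = sin φ₁ sin φ₂ + cos φ₁ cos φ₂ cos Δλ, the central angle is δ ≈ 2.094 rad (120.0°).
Interpolate at f = 1/2 with slerp weights a = sin((1−f)δ)/sin δ ≈ 1.000, b = sin(fδ)/sin δ ≈ 1.000.
p = a·p₁ + b·p₂ ≈ (0.342, 0.940, 0.000); φ = arcsin(p_z) ≈ 0.00°, λ = atan2(p_y, p_x) ≈ 70.00°.

≈ lat 0°N, lon 70°E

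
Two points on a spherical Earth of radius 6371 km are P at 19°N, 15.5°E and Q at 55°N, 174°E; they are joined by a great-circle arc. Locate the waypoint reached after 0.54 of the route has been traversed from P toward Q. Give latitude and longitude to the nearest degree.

From cos δ = sin φ₁ sin φ₂ + cos φ₁ cos φ₂ cos Δλ, the central angle is δ ≈ 1.811 rad (103.8°).
Interpolate at f = 0.54 with slerp weights a = sin((1−f)δ)/sin δ ≈ 0.762, b = sin(fδ)/sin δ ≈ 0.854.
p = a·p₁ + b·p₂ ≈ (0.207, 0.244, 0.947); φ = arcsin(p_z) ≈ 71.35°, λ = atan2(p_y, p_x) ≈ 49.64°.

≈ 71°N, 50°E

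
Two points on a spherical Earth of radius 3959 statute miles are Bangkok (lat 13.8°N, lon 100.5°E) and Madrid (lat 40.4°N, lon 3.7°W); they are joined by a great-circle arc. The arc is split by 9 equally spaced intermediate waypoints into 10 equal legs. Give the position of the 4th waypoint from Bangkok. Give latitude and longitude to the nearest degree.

The haversine formula gives a central angle δ ≈ 1.598 rad (91.5°) between the endpoints.
Interpolate at f = 4/10 with slerp weights a = sin((1−f)δ)/sin δ ≈ 0.819, b = sin(fδ)/sin δ ≈ 0.597.
p = a·p₁ + b·p₂ ≈ (0.309, 0.752, 0.582); φ = arcsin(p_z) ≈ 35.59°, λ = atan2(p_y, p_x) ≈ 67.70°.

≈ lat 36°N, lon 68°E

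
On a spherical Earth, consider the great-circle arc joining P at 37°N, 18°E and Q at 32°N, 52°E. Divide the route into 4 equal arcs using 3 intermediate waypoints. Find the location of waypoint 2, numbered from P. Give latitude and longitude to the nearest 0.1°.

≈ 35.7°N, 35.5°E

Write both endpoints as unit vectors p₁, p₂ with components (cos φ cos λ, cos φ sin λ, sin φ).
The central angle between the endpoints is δ = arccos(p₁·p₂) ≈ 0.494 rad (28.3°).
Interpolate at f = 2/4 with slerp weights a = sin((1−f)δ)/sin δ ≈ 0.516, b = sin(fδ)/sin δ ≈ 0.516.
p = a·p₁ + b·p₂ ≈ (0.661, 0.472, 0.584); φ = arcsin(p_z) ≈ 35.70°, λ = atan2(p_y, p_x) ≈ 35.53°.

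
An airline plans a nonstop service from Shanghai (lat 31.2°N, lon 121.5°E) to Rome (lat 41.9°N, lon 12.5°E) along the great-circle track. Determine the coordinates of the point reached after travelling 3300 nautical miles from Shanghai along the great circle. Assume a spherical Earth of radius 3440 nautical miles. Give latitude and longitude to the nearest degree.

Convert each endpoint to a unit vector on the sphere (x = cos φ cos λ, y = cos φ sin λ, z = sin φ).
The central angle between the endpoints is δ = arccos(p₁·p₂) ≈ 1.432 rad (82.0°). The total great-circle distance is δ·R ≈ 1.432 × 3440 ≈ 4925 nmi, so the target fraction is f = 3300/4925 ≈ 0.670.
Interpolate at f ≈ 0.670 with slerp weights a = sin((1−f)δ)/sin δ ≈ 0.459, b = sin(fδ)/sin δ ≈ 0.827.
p = a·p₁ + b·p₂ ≈ (0.395, 0.468, 0.790); φ = arcsin(p_z) ≈ 52.20°, λ = atan2(p_y, p_x) ≈ 49.82°.

≈ lat 52°N, lon 50°E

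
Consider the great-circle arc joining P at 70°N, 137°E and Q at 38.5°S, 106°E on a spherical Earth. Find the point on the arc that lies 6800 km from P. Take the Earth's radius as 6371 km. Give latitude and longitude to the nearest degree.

≈ 11°N, 114°E

From cos δ = sin φ₁ sin φ₂ + cos φ₁ cos φ₂ cos Δλ, the central angle is δ ≈ 1.934 rad (110.8°). The total great-circle distance is δ·R ≈ 1.934 × 6371 ≈ 12323 km, so the target fraction is f = 6800/12323 ≈ 0.552.
Interpolate at f ≈ 0.552 with slerp weights a = sin((1−f)δ)/sin δ ≈ 0.816, b = sin(fδ)/sin δ ≈ 0.937.
p = a·p₁ + b·p₂ ≈ (-0.406, 0.895, 0.183); φ = arcsin(p_z) ≈ 10.55°, λ = atan2(p_y, p_x) ≈ 114.40°.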